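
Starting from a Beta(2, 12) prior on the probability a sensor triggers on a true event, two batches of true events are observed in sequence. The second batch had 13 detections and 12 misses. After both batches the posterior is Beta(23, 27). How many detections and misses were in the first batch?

Sequential conjugate updates are equivalent to a single update on the pooled data, so total successes = posterior α − prior α and total failures = posterior β − prior β.
Total across both batches: 23−2=21 detections, 27−12=15 misses.
Subtract the second batch: 21−13=8 detections and 15−12=3 misses.

8 detections and 3 misses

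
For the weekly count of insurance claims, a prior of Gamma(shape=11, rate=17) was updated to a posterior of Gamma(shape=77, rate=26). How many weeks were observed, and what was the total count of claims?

Gamma–Poisson conjugacy: posterior shape = α + Σxᵢ, posterior rate = β + n.
Matching: Σxᵢ = 77 − 11 = 66 and n = 26 − 17 = 9.

n = 9 weeks with total 66 claims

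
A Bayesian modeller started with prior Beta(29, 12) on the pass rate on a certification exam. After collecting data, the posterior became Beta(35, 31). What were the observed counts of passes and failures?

Under Beta–binomial conjugacy the posterior parameters are (a+s, b+f).
Match parameters: s=35−29=6, f=31−12=19.

6 passes and 19 failures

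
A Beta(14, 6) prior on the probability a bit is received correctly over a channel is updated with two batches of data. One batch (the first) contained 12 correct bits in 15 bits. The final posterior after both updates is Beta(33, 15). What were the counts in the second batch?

7 correct bits and 6 errors

Sequential conjugate updates are equivalent to a single update on the pooled data, so total successes = posterior α − prior α and total failures = posterior β − prior β.
Total across both batches: 33−14=19 correct bits, 15−6=9 errors.
Subtract the first batch: 19−12=7 correct bits and 9−3=6 errors.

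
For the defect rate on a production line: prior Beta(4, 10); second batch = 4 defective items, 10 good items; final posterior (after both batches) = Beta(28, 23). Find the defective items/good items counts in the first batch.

Sequential conjugate updates are equivalent to a single update on the pooled data, so total successes = posterior α − prior α and total failures = posterior β − prior β.
Total across both batches: 28−4=24 defective items, 23−10=13 good items.
Subtract the second batch: 24−4=20 defective items and 13−10=3 good items.

20 defective items and 3 good items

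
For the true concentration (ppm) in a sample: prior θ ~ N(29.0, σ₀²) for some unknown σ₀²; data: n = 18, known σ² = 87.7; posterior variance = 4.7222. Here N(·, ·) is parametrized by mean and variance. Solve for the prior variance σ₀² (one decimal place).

Posterior precision equals prior precision plus data precision: 1/σ_n² = 1/σ₀² + n/σ².
So 1/σ₀² = 1/4.7222 − 18/87.7 = 0.211766 − 0.205245 = 0.006521.
Hence σ₀² = 1/0.006521 ≈ 153.4.

σ₀² = 153.4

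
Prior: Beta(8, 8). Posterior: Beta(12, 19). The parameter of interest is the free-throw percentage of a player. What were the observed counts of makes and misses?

4 makes and 11 misses

Under Beta–binomial conjugacy the posterior parameters are (α+s, β+f).
Match parameters: s=12−8=4, f=19−8=11.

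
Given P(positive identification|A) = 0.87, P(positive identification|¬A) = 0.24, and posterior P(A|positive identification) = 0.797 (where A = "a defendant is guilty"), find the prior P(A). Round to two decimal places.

P(A) = 0.52

Bayes' rule in odds form gives O(A|E) = O(A)·[P(E|A)/P(E|¬A)], hence O(A) = O(A|E)/LR.
Posterior odds = 0.797/(1−0.797) = 3.9261. LR = 0.87/0.24 = 3.6250.
Prior odds = 3.9261/3.6250 = 1.0831, so P(A) = 1.0831/(1+1.0831) ≈ 0.52.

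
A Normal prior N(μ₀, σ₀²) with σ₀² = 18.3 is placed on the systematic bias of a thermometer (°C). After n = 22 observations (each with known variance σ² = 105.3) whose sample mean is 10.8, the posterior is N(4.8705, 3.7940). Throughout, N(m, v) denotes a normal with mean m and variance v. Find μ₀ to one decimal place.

With known observation variance, the Normal–Normal posterior has precision τ_n = τ₀ + n/σ² and mean μ_n = (τ₀μ₀ + (n/σ²)x̄)/τ_n.
Here τ₀ = 1/18.3 = 0.054645 and τ_data = 22/105.3 = 0.208927, so τ_n = 0.263572.
Rearranging for μ₀: μ₀ = (μ_n·τ_n − τ_data·x̄)/τ₀ = (4.8705·0.263572 − 0.208927·10.8) / 0.054645 = -0.972684/0.054645 ≈ -17.8.

μ₀ = -17.8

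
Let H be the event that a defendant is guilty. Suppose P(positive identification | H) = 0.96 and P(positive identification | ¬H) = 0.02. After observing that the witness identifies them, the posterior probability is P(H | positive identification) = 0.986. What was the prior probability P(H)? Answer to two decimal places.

P(H) = 0.59

In odds form, posterior odds = prior odds × likelihood ratio, so prior odds = posterior odds ÷ LR.
Posterior odds = 0.986/(1−0.986) = 70.4286. LR = 0.96/0.02 = 48.0000.
Prior odds = 70.4286/48.0000 = 1.4673, so P(H) = 1.4673/(1+1.4673) ≈ 0.59.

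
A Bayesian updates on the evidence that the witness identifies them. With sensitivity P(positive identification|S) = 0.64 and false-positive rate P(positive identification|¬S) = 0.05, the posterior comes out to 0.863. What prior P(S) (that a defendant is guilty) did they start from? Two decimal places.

P(S) = 0.33

In odds form, posterior odds = prior odds × likelihood ratio, so prior odds = posterior odds ÷ LR.
Posterior odds = 0.863/(1−0.863) = 6.2993. LR = 0.64/0.05 = 12.8000.
Prior odds = 6.2993/12.8000 = 0.4921, so P(S) = 0.4921/(1+0.4921) ≈ 0.33.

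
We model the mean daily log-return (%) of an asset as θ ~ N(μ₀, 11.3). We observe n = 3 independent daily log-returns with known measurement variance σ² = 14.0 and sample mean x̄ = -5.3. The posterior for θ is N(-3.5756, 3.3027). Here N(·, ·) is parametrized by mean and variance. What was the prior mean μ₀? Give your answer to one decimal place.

The posterior mean is a precision-weighted average: μ_n = (τ₀μ₀ + τ_data·x̄)/(τ₀+τ_data), with τ₀=1/σ₀² and τ_data=n/σ².
Here τ₀ = 1/11.3 = 0.088496 and τ_data = 3/14.0 = 0.214286, so τ_n = 0.302782.
Rearranging for μ₀: μ₀ = (μ_n·τ_n − τ_data·x̄)/τ₀ = (-3.5756·0.302782 − 0.214286·-5.3) / 0.088496 = 0.053088/0.088496 ≈ 0.6.

μ₀ = 0.6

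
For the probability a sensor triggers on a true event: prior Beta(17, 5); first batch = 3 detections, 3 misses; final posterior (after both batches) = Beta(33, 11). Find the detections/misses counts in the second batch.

13 detections and 3 misses

Sequential conjugate updates are equivalent to a single update on the pooled data, so total successes = posterior α − prior α and total failures = posterior β − prior β.
Total across both batches: 33−17=16 detections, 11−5=6 misses.
Subtract the first batch: 16−3=13 detections and 6−3=3 misses.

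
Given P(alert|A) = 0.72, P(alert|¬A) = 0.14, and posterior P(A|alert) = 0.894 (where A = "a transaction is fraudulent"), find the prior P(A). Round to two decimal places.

P(A) = 0.62

Bayes' rule in odds form gives O(A|E) = O(A)·[P(E|A)/P(E|¬A)], hence O(A) = O(A|E)/LR.
Posterior odds = 0.894/(1−0.894) = 8.4340. LR = 0.72/0.14 = 5.1429.
Prior odds = 8.4340/5.1429 = 1.6399, so P(A) = 1.6399/(1+1.6399) ≈ 0.62.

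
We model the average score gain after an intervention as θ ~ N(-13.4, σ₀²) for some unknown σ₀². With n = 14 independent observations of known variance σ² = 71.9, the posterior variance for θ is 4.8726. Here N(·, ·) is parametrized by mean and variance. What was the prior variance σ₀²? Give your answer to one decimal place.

σ₀² = 95.1

Posterior precision equals prior precision plus data precision: 1/σ_n² = 1/σ₀² + n/σ².
So 1/σ₀² = 1/4.8726 − 14/71.9 = 0.205229 − 0.194715 = 0.010514.
Hence σ₀² = 1/0.010514 ≈ 95.1.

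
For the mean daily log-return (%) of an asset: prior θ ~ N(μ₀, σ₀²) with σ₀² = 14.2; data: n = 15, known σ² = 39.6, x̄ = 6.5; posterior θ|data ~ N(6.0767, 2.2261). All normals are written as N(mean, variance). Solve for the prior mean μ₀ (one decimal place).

μ₀ = 3.8

With known observation variance, the Normal–Normal posterior has precision τ_n = τ₀ + n/σ² and mean μ_n = (τ₀μ₀ + (n/σ²)x̄)/τ_n.
Here τ₀ = 1/14.2 = 0.070423 and τ_data = 15/39.6 = 0.378788, so τ_n = 0.449211.
Rearranging for μ₀: μ₀ = (μ_n·τ_n − τ_data·x̄)/τ₀ = (6.0767·0.449211 − 0.378788·6.5) / 0.070423 = 0.267598/0.070423 ≈ 3.8.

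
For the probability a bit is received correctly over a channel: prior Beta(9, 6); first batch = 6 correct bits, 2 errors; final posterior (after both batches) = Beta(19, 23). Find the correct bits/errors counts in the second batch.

4 correct bits and 15 errors

Because Beta–binomial updating is additive in the counts, the combined data contributed (α_post−α_prior, β_post−β_prior) successes and failures.
Total across both batches: 19−9=10 correct bits, 23−6=17 errors.
Subtract the first batch: 10−6=4 correct bits and 17−2=15 errors.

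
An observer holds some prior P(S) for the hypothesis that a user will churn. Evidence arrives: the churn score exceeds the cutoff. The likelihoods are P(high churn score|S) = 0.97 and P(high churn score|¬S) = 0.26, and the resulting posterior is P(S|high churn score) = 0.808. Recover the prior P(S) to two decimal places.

In odds form, posterior odds = prior odds × likelihood ratio, so prior odds = posterior odds ÷ LR.
Posterior odds = 0.808/(1−0.808) = 4.2083. LR = 0.97/0.26 = 3.7308.
Prior odds = 4.2083/3.7308 = 1.1280, so P(S) = 1.1280/(1+1.1280) ≈ 0.53.

P(S) = 0.53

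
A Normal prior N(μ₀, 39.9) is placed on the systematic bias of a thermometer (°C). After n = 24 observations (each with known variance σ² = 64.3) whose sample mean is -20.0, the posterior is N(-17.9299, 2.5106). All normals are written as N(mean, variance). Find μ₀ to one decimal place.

μ₀ = 12.9

The posterior mean is a precision-weighted average: μ_n = (τ₀μ₀ + τ_data·x̄)/(τ₀+τ_data), with τ₀=1/σ₀² and τ_data=n/σ².
Here τ₀ = 1/39.9 = 0.025063 and τ_data = 24/64.3 = 0.373250, so τ_n = 0.398313.
Rearranging for μ₀: μ₀ = (μ_n·τ_n − τ_data·x̄)/τ₀ = (-17.9299·0.398313 − 0.373250·-20.0) / 0.025063 = 0.323288/0.025063 ≈ 12.9.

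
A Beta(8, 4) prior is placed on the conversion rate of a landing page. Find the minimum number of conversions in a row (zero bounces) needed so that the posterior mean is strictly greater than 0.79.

After k conversions and 0 bounces the posterior is Beta(8+k, 4), with mean (8+k)/(8+4+k).
Set (8+k)/(12+k) > 0.79 and solve: k > (0.79·12 − 8)/(1 − 0.79) = 7.048.
The smallest integer exceeding 7.048 is 8, and checking k=8: (16)/(20) = 0.8000 > 0.79.

k = 8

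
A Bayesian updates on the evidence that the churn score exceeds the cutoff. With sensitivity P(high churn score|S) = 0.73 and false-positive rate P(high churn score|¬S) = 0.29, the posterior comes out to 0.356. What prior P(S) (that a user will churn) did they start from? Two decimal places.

In odds form, posterior odds = prior odds × likelihood ratio, so prior odds = posterior odds ÷ LR.
Posterior odds = 0.356/(1−0.356) = 0.5528. LR = 0.73/0.29 = 2.5172.
Prior odds = 0.5528/2.5172 = 0.2196, so P(S) = 0.2196/(1+0.2196) ≈ 0.18.

P(S) = 0.18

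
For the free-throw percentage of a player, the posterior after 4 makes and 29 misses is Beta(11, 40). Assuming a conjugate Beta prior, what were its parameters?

Beta(7, 11)

Under Beta–binomial conjugacy the posterior parameters are (α+s, β+f).
So α = 11 − 4 = 7 and β = 40 − 29 = 11.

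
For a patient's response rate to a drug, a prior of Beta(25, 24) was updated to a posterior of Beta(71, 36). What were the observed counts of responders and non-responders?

46 responders and 12 non-responders

Under Beta–binomial conjugacy the posterior parameters are (a+s, b+f).
Match parameters: s=71−25=46, f=36−24=12.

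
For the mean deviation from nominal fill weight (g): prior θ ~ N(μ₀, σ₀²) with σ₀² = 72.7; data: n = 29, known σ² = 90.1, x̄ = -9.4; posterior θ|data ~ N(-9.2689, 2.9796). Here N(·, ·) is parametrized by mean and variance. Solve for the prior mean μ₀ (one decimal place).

With known observation variance, the Normal–Normal posterior has precision τ_n = τ₀ + n/σ² and mean μ_n = (τ₀μ₀ + (n/σ²)x̄)/τ_n.
Here τ₀ = 1/72.7 = 0.013755 and τ_data = 29/90.1 = 0.321865, so τ_n = 0.335620.
Rearranging for μ₀: μ₀ = (μ_n·τ_n − τ_data·x̄)/τ₀ = (-9.2689·0.335620 − 0.321865·-9.4) / 0.013755 = -0.085297/0.013755 ≈ -6.2.

μ₀ = -6.2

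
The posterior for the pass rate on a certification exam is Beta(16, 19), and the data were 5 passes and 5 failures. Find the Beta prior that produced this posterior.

Beta is conjugate to the binomial likelihood: posterior = Beta(a+s, b+f).
So a = 16 − 5 = 11 and b = 19 − 5 = 14.

Beta(11, 14)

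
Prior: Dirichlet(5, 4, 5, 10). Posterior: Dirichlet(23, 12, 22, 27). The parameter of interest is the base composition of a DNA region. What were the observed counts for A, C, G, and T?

For a Dirichlet(α) prior with multinomial counts c, the posterior is Dirichlet(α + c) componentwise.
Counts are posterior − prior componentwise: 23−5=18, 12−4=8, 22−5=17, 27−10=17.

counts (18, 8, 17, 17)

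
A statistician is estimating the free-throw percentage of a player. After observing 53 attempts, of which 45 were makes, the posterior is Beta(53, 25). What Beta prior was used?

Beta(8, 17)

Under Beta–binomial conjugacy the posterior parameters are (α+s, β+f).
Subtract the data counts: 53−45=8, 25−8=17.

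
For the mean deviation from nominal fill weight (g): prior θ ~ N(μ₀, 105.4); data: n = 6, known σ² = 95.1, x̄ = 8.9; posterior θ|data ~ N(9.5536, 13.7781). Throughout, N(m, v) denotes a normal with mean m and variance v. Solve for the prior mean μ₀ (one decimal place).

The posterior mean is a precision-weighted average: μ_n = (τ₀μ₀ + τ_data·x̄)/(τ₀+τ_data), with τ₀=1/σ₀² and τ_data=n/σ².
Here τ₀ = 1/105.4 = 0.009488 and τ_data = 6/95.1 = 0.063091, so τ_n = 0.072579.
Rearranging for μ₀: μ₀ = (μ_n·τ_n − τ_data·x̄)/τ₀ = (9.5536·0.072579 − 0.063091·8.9) / 0.009488 = 0.131881/0.009488 ≈ 13.9.

μ₀ = 13.9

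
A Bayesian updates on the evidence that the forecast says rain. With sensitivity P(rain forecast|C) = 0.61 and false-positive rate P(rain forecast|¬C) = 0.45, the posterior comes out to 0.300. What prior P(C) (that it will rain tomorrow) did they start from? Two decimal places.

P(C) = 0.24

In odds form, posterior odds = prior odds × likelihood ratio, so prior odds = posterior odds ÷ LR.
Posterior odds = 0.300/(1−0.300) = 0.4286. LR = 0.61/0.45 = 1.3556.
Prior odds = 0.4286/1.3556 = 0.3162, so P(C) = 0.3162/(1+0.3162) ≈ 0.24.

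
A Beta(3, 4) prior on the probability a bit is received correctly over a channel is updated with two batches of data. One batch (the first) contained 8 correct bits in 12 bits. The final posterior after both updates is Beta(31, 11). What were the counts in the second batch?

Because Beta–binomial updating is additive in the counts, the combined data contributed (α_post−α_prior, β_post−β_prior) successes and failures.
Total across both batches: 31−3=28 correct bits, 11−4=7 errors.
Subtract the first batch: 28−8=20 correct bits and 7−4=3 errors.

20 correct bits and 3 errors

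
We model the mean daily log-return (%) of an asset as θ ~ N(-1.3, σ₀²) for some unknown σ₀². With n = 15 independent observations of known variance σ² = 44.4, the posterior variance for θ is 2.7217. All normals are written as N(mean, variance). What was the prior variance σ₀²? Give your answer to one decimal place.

σ₀² = 33.8

For the Normal–Normal model with known σ², precisions add: τ_n = τ₀ + n/σ².
So 1/σ₀² = 1/2.7217 − 15/44.4 = 0.367417 − 0.337838 = 0.029579.
Hence σ₀² = 1/0.029579 ≈ 33.8.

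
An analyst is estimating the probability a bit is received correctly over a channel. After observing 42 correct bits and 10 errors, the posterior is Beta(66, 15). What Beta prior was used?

Beta(24, 5)

A Beta(a, b) prior with s successes and f failures in binomial data gives a Beta(a+s, b+f) posterior.
So a = 66 − 42 = 24 and b = 15 − 10 = 5.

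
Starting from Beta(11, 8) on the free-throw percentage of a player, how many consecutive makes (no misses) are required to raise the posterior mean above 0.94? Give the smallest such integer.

After k makes and 0 misses the posterior is Beta(11+k, 8), with mean (11+k)/(11+8+k).
Set (11+k)/(19+k) > 0.94 and solve: k > (0.94·19 − 11)/(1 − 0.94) = 114.333.
The smallest integer exceeding 114.333 is 115, and checking k=115: (126)/(134) = 0.9403 > 0.94.

k = 115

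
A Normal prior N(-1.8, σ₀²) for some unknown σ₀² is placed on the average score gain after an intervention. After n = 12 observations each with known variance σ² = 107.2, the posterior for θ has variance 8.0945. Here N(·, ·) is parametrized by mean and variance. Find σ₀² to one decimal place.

Posterior precision equals prior precision plus data precision: 1/σ_n² = 1/σ₀² + n/σ².
So 1/σ₀² = 1/8.0945 − 12/107.2 = 0.123541 − 0.111940 = 0.011601.
Hence σ₀² = 1/0.011601 ≈ 86.2.

σ₀² = 86.2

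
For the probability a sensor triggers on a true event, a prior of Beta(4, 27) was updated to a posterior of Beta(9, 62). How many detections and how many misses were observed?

5 detections and 35 misses

Under Beta–binomial conjugacy the posterior parameters are (a+s, b+f).
Match parameters: s=9−4=5, f=62−27=35.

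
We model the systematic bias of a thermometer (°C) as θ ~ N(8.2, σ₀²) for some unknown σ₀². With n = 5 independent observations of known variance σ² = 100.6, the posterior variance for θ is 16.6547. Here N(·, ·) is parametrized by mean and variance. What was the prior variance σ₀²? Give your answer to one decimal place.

Posterior precision equals prior precision plus data precision: 1/σ_n² = 1/σ₀² + n/σ².
So 1/σ₀² = 1/16.6547 − 5/100.6 = 0.060043 − 0.049702 = 0.010341.
Hence σ₀² = 1/0.010341 ≈ 96.7.

σ₀² = 96.7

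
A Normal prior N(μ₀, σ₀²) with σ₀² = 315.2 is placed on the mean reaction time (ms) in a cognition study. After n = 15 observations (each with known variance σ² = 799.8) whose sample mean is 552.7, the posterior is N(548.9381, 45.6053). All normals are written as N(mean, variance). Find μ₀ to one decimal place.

The posterior mean is a precision-weighted average: μ_n = (τ₀μ₀ + τ_data·x̄)/(τ₀+τ_data), with τ₀=1/σ₀² and τ_data=n/σ².
Here τ₀ = 1/315.2 = 0.003173 and τ_data = 15/799.8 = 0.018755, so τ_n = 0.021928.
Rearranging for μ₀: μ₀ = (μ_n·τ_n − τ_data·x̄)/τ₀ = (548.9381·0.021928 − 0.018755·552.7) / 0.003173 = 1.671226/0.003173 ≈ 526.7.

μ₀ = 526.7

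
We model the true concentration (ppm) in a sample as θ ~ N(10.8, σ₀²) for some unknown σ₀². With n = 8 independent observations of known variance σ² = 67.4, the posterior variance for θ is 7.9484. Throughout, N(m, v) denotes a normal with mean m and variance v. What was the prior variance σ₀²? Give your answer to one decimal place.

For the Normal–Normal model with known σ², precisions add: τ_n = τ₀ + n/σ².
So 1/σ₀² = 1/7.9484 − 8/67.4 = 0.125811 − 0.118694 = 0.007117.
Hence σ₀² = 1/0.007117 ≈ 140.5.

σ₀² = 140.5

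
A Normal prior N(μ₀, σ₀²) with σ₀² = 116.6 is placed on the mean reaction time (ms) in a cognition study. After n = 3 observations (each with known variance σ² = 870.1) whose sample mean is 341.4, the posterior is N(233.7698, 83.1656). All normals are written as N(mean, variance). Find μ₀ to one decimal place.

With known observation variance, the Normal–Normal posterior has precision τ_n = τ₀ + n/σ² and mean μ_n = (τ₀μ₀ + (n/σ²)x̄)/τ_n.
Here τ₀ = 1/116.6 = 0.008576 and τ_data = 3/870.1 = 0.003448, so τ_n = 0.012024.
Rearranging for μ₀: μ₀ = (μ_n·τ_n − τ_data·x̄)/τ₀ = (233.7698·0.012024 − 0.003448·341.4) / 0.008576 = 1.633701/0.008576 ≈ 190.5.

μ₀ = 190.5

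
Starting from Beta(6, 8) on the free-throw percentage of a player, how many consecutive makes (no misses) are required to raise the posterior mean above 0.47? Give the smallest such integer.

k = 2

After k makes and 0 misses the posterior is Beta(6+k, 8), with mean (6+k)/(6+8+k).
Set (6+k)/(14+k) > 0.47 and solve: k > (0.47·14 − 6)/(1 − 0.47) = 1.094.
The smallest integer exceeding 1.094 is 2, and checking k=2: (8)/(16) = 0.5000 > 0.47.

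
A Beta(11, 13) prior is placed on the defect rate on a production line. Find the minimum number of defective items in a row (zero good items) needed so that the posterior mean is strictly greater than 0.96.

After k defective items and 0 good items the posterior is Beta(11+k, 13), with mean (11+k)/(11+13+k).
Set (11+k)/(24+k) > 0.96 and solve: k > (0.96·24 − 11)/(1 − 0.96) = 301.000.
The smallest integer exceeding 301.000 is 302, and checking k=302: (313)/(326) = 0.9601 > 0.96.

k = 302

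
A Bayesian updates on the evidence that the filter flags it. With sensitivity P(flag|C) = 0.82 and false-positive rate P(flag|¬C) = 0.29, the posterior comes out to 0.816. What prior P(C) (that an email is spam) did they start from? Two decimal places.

P(C) = 0.61

In odds form, posterior odds = prior odds × likelihood ratio, so prior odds = posterior odds ÷ LR.
Posterior odds = 0.816/(1−0.816) = 4.4348. LR = 0.82/0.29 = 2.8276.
Prior odds = 4.4348/2.8276 = 1.5684, so P(C) = 1.5684/(1+1.5684) ≈ 0.61.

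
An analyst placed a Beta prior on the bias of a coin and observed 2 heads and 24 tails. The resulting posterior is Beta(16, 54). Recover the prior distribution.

A Beta(a, b) prior with s successes and f failures in binomial data gives a Beta(a+s, b+f) posterior.
So a = 16 − 2 = 14 and b = 54 − 24 = 30.

Beta(14, 30)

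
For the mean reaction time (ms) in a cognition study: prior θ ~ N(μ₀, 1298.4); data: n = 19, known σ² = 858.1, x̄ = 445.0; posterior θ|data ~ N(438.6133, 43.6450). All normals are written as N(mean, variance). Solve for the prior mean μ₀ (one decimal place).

With known observation variance, the Normal–Normal posterior has precision τ_n = τ₀ + n/σ² and mean μ_n = (τ₀μ₀ + (n/σ²)x̄)/τ_n.
Here τ₀ = 1/1298.4 = 0.000770 and τ_data = 19/858.1 = 0.022142, so τ_n = 0.022912.
Rearranging for μ₀: μ₀ = (μ_n·τ_n − τ_data·x̄)/τ₀ = (438.6133·0.022912 − 0.022142·445.0) / 0.000770 = 0.196318/0.000770 ≈ 255.0.

μ₀ = 255.0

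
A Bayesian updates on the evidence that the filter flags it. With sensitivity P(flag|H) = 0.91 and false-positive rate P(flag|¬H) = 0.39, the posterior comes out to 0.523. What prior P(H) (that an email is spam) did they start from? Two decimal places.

P(H) = 0.32

Bayes' rule in odds form gives O(H|E) = O(H)·[P(E|H)/P(E|¬H)], hence O(H) = O(H|E)/LR.
Posterior odds = 0.523/(1−0.523) = 1.0964. LR = 0.91/0.39 = 2.3333.
Prior odds = 1.0964/2.3333 = 0.4699, so P(H) = 0.4699/(1+0.4699) ≈ 0.32.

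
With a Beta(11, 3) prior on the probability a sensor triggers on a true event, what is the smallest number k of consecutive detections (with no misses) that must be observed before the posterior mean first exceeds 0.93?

k = 29

After k detections and 0 misses the posterior is Beta(11+k, 3), with mean (11+k)/(11+3+k).
Set (11+k)/(14+k) > 0.93 and solve: k > (0.93·14 − 11)/(1 − 0.93) = 28.857.
The smallest integer exceeding 28.857 is 29.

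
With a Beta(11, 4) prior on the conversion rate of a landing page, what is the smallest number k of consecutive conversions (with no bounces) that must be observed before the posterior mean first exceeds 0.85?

k = 12

After k conversions and 0 bounces the posterior is Beta(11+k, 4), with mean (11+k)/(11+4+k).
Set (11+k)/(15+k) > 0.85 and solve: k > (0.85·15 − 11)/(1 − 0.85) = 11.667.
The smallest integer exceeding 11.667 is 12, and checking k=12: (23)/(27) = 0.8519 > 0.85.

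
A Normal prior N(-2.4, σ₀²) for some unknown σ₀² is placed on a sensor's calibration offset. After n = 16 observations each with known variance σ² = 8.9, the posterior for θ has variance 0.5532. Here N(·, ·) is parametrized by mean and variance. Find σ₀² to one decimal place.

σ₀² = 100.9

For the Normal–Normal model with known σ², precisions add: τ_n = τ₀ + n/σ².
So 1/σ₀² = 1/0.5532 − 16/8.9 = 1.807664 − 1.797753 = 0.009911.
Hence σ₀² = 1/0.009911 ≈ 100.9.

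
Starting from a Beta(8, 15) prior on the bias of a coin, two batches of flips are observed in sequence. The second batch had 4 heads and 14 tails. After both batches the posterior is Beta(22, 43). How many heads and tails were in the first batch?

Sequential conjugate updates are equivalent to a single update on the pooled data, so total successes = posterior α − prior α and total failures = posterior β − prior β.
Total across both batches: 22−8=14 heads, 43−15=28 tails.
Subtract the second batch: 14−4=10 heads and 28−14=14 tails.

10 heads and 14 tails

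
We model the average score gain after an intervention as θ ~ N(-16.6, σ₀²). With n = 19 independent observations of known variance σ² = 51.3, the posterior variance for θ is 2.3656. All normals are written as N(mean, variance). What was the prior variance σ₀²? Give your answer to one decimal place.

Posterior precision equals prior precision plus data precision: 1/σ_n² = 1/σ₀² + n/σ².
So 1/σ₀² = 1/2.3656 − 19/51.3 = 0.422726 − 0.370370 = 0.052356.
Hence σ₀² = 1/0.052356 ≈ 19.1.

σ₀² = 19.1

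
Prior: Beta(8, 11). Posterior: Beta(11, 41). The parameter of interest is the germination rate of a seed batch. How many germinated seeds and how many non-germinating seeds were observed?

3 germinated seeds and 30 non-germinating seeds

Under Beta–binomial conjugacy the posterior parameters are (a+s, b+f).
So s = 11 − 8 = 3 and f = 41 − 11 = 30.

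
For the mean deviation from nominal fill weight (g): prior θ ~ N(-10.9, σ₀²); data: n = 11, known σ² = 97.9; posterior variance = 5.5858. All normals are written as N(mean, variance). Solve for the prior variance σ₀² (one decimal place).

For the Normal–Normal model with known σ², precisions add: τ_n = τ₀ + n/σ².
So 1/σ₀² = 1/5.5858 − 11/97.9 = 0.179025 − 0.112360 = 0.066665.
Hence σ₀² = 1/0.066665 ≈ 15.0.

σ₀² = 15.0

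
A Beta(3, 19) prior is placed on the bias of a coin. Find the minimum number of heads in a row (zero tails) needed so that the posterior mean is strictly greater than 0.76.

k = 58

After k heads and 0 tails the posterior is Beta(3+k, 19), with mean (3+k)/(3+19+k).
Set (3+k)/(22+k) > 0.76 and solve: k > (0.76·22 − 3)/(1 − 0.76) = 57.167.
The smallest integer exceeding 57.167 is 58.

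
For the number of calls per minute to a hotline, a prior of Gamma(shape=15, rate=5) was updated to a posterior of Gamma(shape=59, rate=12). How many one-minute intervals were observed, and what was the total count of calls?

n = 7 one-minute intervals with total 44 calls

Gamma–Poisson conjugacy: posterior shape = α + Σxᵢ, posterior rate = β + n.
Matching: Σxᵢ = 59 − 15 = 44 and n = 12 − 5 = 7.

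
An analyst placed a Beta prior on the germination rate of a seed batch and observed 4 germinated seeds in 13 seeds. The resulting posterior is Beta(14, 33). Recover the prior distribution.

Beta is conjugate to the binomial likelihood: posterior = Beta(a+s, b+f).
Subtract the data counts: 14−4=10, 33−9=24.

Beta(10, 24)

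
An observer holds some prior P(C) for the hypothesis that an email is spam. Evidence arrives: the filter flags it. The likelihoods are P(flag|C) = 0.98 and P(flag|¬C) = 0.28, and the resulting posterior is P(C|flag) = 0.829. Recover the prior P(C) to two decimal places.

P(C) = 0.58

Bayes' rule in odds form gives O(C|E) = O(C)·[P(E|C)/P(E|¬C)], hence O(C) = O(C|E)/LR.
Posterior odds = 0.829/(1−0.829) = 4.8480. LR = 0.98/0.28 = 3.5000.
Prior odds = 4.8480/3.5000 = 1.3851, so P(C) = 1.3851/(1+1.3851) ≈ 0.58.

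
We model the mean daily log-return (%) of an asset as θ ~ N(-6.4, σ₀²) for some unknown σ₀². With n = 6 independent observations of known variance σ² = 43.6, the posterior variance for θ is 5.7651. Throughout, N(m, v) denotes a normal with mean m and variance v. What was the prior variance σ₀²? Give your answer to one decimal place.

σ₀² = 27.9

Posterior precision equals prior precision plus data precision: 1/σ_n² = 1/σ₀² + n/σ².
So 1/σ₀² = 1/5.7651 − 6/43.6 = 0.173458 − 0.137615 = 0.035843.
Hence σ₀² = 1/0.035843 ≈ 27.9.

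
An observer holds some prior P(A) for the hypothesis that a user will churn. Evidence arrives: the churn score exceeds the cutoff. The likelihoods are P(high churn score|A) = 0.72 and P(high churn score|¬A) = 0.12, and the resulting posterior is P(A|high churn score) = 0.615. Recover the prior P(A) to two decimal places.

P(A) = 0.21

Bayes' rule in odds form gives O(A|E) = O(A)·[P(E|A)/P(E|¬A)], hence O(A) = O(A|E)/LR.
Posterior odds = 0.615/(1−0.615) = 1.5974. LR = 0.72/0.12 = 6.0000.
Prior odds = 1.5974/6.0000 = 0.2662, so P(A) = 0.2662/(1+0.2662) ≈ 0.21.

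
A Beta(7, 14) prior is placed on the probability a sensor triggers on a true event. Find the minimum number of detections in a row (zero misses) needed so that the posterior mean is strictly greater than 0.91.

k = 135

After k detections and 0 misses the posterior is Beta(7+k, 14), with mean (7+k)/(7+14+k).
Set (7+k)/(21+k) > 0.91 and solve: k > (0.91·21 − 7)/(1 − 0.91) = 134.556.
The smallest integer exceeding 134.556 is 135.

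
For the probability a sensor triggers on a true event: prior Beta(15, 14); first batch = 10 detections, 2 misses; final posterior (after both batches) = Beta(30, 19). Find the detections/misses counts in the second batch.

5 detections and 3 misses

Sequential conjugate updates are equivalent to a single update on the pooled data, so total successes = posterior α − prior α and total failures = posterior β − prior β.
Total across both batches: 30−15=15 detections, 19−14=5 misses.
Subtract the first batch: 15−10=5 detections and 5−2=3 misses.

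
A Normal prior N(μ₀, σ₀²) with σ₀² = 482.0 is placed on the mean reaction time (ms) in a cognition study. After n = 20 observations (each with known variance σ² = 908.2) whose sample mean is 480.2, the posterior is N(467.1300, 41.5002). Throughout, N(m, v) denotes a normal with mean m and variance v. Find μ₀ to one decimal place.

μ₀ = 328.4

The posterior mean is a precision-weighted average: μ_n = (τ₀μ₀ + τ_data·x̄)/(τ₀+τ_data), with τ₀=1/σ₀² and τ_data=n/σ².
Here τ₀ = 1/482.0 = 0.002075 and τ_data = 20/908.2 = 0.022022, so τ_n = 0.024097.
Rearranging for μ₀: μ₀ = (μ_n·τ_n − τ_data·x̄)/τ₀ = (467.1300·0.024097 − 0.022022·480.2) / 0.002075 = 0.681467/0.002075 ≈ 328.4.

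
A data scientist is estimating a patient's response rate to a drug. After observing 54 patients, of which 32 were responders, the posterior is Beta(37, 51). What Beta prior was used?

Beta(5, 29)

A Beta(α, β) prior with s successes and f failures in binomial data gives a Beta(α+s, β+f) posterior.
So α = 37 − 32 = 5 and β = 51 − 22 = 29.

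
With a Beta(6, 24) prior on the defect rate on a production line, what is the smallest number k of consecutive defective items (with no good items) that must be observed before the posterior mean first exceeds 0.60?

After k defective items and 0 good items the posterior is Beta(6+k, 24), with mean (6+k)/(6+24+k).
Set (6+k)/(30+k) > 0.60 and solve: k > (0.60·30 − 6)/(1 − 0.60) = 30.000.
The smallest integer exceeding 30.000 is 31, and checking k=31: (37)/(61) = 0.6066 > 0.60.

k = 31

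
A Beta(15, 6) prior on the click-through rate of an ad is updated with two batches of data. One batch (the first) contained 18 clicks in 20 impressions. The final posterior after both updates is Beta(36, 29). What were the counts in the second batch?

3 clicks and 21 non-clicks

Sequential conjugate updates are equivalent to a single update on the pooled data, so total successes = posterior α − prior α and total failures = posterior β − prior β.
Total across both batches: 36−15=21 clicks, 29−6=23 non-clicks.
Subtract the first batch: 21−18=3 clicks and 23−2=21 non-clicks.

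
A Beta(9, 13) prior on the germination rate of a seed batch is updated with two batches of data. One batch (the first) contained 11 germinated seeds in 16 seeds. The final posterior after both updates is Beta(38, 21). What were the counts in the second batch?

18 germinated seeds and 3 non-germinating seeds

Because Beta–binomial updating is additive in the counts, the combined data contributed (α_post−α_prior, β_post−β_prior) successes and failures.
Total across both batches: 38−9=29 germinated seeds, 21−13=8 non-germinating seeds.
Subtract the first batch: 29−11=18 germinated seeds and 8−5=3 non-germinating seeds.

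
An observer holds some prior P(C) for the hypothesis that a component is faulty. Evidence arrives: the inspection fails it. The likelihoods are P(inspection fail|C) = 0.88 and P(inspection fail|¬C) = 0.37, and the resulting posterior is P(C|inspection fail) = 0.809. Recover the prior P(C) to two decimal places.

P(C) = 0.64

Bayes' rule in odds form gives O(C|E) = O(C)·[P(E|C)/P(E|¬C)], hence O(C) = O(C|E)/LR.
Posterior odds = 0.809/(1−0.809) = 4.2356. LR = 0.88/0.37 = 2.3784.
Prior odds = 4.2356/2.3784 = 1.7809, so P(C) = 1.7809/(1+1.7809) ≈ 0.64.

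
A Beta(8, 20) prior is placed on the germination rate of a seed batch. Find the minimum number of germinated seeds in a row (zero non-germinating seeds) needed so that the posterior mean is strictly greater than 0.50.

After k germinated seeds and 0 non-germinating seeds the posterior is Beta(8+k, 20), with mean (8+k)/(8+20+k).
Set (8+k)/(28+k) > 0.50 and solve: k > (0.50·28 − 8)/(1 − 0.50) = 12.000.
The smallest integer exceeding 12.000 is 13.

k = 13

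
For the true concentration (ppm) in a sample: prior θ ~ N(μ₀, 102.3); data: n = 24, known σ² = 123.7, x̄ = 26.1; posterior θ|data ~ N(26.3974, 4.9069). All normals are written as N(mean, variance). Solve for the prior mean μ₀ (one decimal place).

μ₀ = 32.3

With known observation variance, the Normal–Normal posterior has precision τ_n = τ₀ + n/σ² and mean μ_n = (τ₀μ₀ + (n/σ²)x̄)/τ_n.
Here τ₀ = 1/102.3 = 0.009775 and τ_data = 24/123.7 = 0.194018, so τ_n = 0.203793.
Rearranging for μ₀: μ₀ = (μ_n·τ_n − τ_data·x̄)/τ₀ = (26.3974·0.203793 − 0.194018·26.1) / 0.009775 = 0.315736/0.009775 ≈ 32.3.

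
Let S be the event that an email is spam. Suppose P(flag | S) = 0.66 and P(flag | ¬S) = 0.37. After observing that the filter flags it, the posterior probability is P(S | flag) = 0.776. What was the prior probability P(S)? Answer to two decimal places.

In odds form, posterior odds = prior odds × likelihood ratio, so prior odds = posterior odds ÷ LR.
Posterior odds = 0.776/(1−0.776) = 3.4643. LR = 0.66/0.37 = 1.7838.
Prior odds = 3.4643/1.7838 = 1.9421, so P(S) = 1.9421/(1+1.9421) ≈ 0.66.

P(S) = 0.66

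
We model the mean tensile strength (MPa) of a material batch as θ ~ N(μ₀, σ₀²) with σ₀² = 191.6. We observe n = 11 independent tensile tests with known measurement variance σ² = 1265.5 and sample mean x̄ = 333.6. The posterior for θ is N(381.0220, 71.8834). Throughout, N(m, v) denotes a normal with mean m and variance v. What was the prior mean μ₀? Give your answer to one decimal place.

With known observation variance, the Normal–Normal posterior has precision τ_n = τ₀ + n/σ² and mean μ_n = (τ₀μ₀ + (n/σ²)x̄)/τ_n.
Here τ₀ = 1/191.6 = 0.005219 and τ_data = 11/1265.5 = 0.008692, so τ_n = 0.013911.
Rearranging for μ₀: μ₀ = (μ_n·τ_n − τ_data·x̄)/τ₀ = (381.0220·0.013911 − 0.008692·333.6) / 0.005219 = 2.400746/0.005219 ≈ 460.0.

μ₀ = 460.0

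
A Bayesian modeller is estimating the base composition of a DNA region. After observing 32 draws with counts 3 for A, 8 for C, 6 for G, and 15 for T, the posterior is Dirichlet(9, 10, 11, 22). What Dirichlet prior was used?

For a Dirichlet(α) prior with multinomial counts c, the posterior is Dirichlet(α + c) componentwise.
Subtract each count from the matching posterior parameter: 9−3=6, 10−8=2, 11−6=5, 22−15=7.

Dirichlet(6, 2, 5, 7)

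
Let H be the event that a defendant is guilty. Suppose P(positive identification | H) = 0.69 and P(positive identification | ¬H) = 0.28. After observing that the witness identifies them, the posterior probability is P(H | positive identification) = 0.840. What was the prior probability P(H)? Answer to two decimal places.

Bayes' rule in odds form gives O(H|E) = O(H)·[P(E|H)/P(E|¬H)], hence O(H) = O(H|E)/LR.
Posterior odds = 0.840/(1−0.840) = 5.2500. LR = 0.69/0.28 = 2.4643.
Prior odds = 5.2500/2.4643 = 2.1304, so P(H) = 2.1304/(1+2.1304) ≈ 0.68.

P(H) = 0.68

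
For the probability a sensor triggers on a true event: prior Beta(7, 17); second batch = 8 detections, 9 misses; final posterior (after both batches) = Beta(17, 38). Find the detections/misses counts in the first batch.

Sequential conjugate updates are equivalent to a single update on the pooled data, so total successes = posterior α − prior α and total failures = posterior β − prior β.
Total across both batches: 17−7=10 detections, 38−17=21 misses.
Subtract the second batch: 10−8=2 detections and 21−9=12 misses.

2 detections and 12 misses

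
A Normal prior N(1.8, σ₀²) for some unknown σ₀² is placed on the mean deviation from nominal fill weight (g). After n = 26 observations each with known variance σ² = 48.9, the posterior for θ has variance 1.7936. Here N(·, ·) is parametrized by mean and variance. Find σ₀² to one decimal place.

Posterior precision equals prior precision plus data precision: 1/σ_n² = 1/σ₀² + n/σ².
So 1/σ₀² = 1/1.7936 − 26/48.9 = 0.557538 − 0.531697 = 0.025841.
Hence σ₀² = 1/0.025841 ≈ 38.7.

σ₀² = 38.7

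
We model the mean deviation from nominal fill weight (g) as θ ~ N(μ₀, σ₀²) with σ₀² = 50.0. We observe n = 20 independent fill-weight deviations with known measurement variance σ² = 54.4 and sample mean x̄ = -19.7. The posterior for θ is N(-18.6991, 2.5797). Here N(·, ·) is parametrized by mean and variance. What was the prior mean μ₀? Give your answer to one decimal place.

With known observation variance, the Normal–Normal posterior has precision τ_n = τ₀ + n/σ² and mean μ_n = (τ₀μ₀ + (n/σ²)x̄)/τ_n.
Here τ₀ = 1/50.0 = 0.020000 and τ_data = 20/54.4 = 0.367647, so τ_n = 0.387647.
Rearranging for μ₀: μ₀ = (μ_n·τ_n − τ_data·x̄)/τ₀ = (-18.6991·0.387647 − 0.367647·-19.7) / 0.020000 = -0.006004/0.020000 ≈ -0.3.

μ₀ = -0.3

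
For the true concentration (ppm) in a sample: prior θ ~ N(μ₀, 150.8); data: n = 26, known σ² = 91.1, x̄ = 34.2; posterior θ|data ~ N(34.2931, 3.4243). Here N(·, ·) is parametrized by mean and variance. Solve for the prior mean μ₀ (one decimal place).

With known observation variance, the Normal–Normal posterior has precision τ_n = τ₀ + n/σ² and mean μ_n = (τ₀μ₀ + (n/σ²)x̄)/τ_n.
Here τ₀ = 1/150.8 = 0.006631 and τ_data = 26/91.1 = 0.285401, so τ_n = 0.292032.
Rearranging for μ₀: μ₀ = (μ_n·τ_n − τ_data·x̄)/τ₀ = (34.2931·0.292032 − 0.285401·34.2) / 0.006631 = 0.253968/0.006631 ≈ 38.3.

μ₀ = 38.3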